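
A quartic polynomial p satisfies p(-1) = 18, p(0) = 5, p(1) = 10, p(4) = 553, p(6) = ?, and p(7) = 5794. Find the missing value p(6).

The 5 known points determine the degree-4 polynomial uniquely.
Write p(u) = au^4 + bu^3 + cu^2 + du + e. Substituting each data point gives a linear system:
  a - b + c - d + e = 18
  e = 5
  a + b + c + d + e = 10
  256a + 64b + 16c + 4d + e = 553
  2401a + 343b + 49c + 7d + e = 5794
Solving the system yields a = 3, b = -5, c = 6, d = 1, e = 5.
So p(u) = 3u^4 - 5u^3 + 6u^2 + u + 5.
Then p(6) = 3035.

3035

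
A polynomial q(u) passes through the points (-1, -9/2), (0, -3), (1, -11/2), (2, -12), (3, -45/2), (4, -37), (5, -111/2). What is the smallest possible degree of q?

Forward differences of the values at u = -1, 0, 1, 2, 3, 4, 5:
  q  : -9/2  -3  -11/2  -12  -45/2  -37  -111/2
  Δ  : 3/2  -5/2  -13/2  -21/2  -29/2  -37/2
  Δ^2: -4  -4  -4  -4  -4
  Δ^3: 0  0  0  0
  Δ^4: 0  0  0
  Δ^5: 0  0
  Δ^6: 0
The second differences are constant (-4) and nonzero, while all higher differences vanish, so the minimal degree is 2.

2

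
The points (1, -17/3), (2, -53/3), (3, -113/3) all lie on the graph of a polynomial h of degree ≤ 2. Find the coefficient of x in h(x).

0

Write h(x) = ax^2 + bx + c. Substituting each data point gives a linear system:
  a + b + c = -17/3
  4a + 2b + c = -53/3
  9a + 3b + c = -113/3
Solving the system yields a = -4, b = 0, c = -5/3.
So h(x) = -4x² - 5/3.
The coefficient of x is 0.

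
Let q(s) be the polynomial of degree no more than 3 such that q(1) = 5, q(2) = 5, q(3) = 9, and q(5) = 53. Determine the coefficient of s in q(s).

5

Write q(s) = as^3 + bs^2 + cs + d. Substituting each data point gives a linear system:
  a + b + c + d = 5
  8a + 4b + 2c + d = 5
  27a + 9b + 3c + d = 9
  125a + 25b + 5c + d = 53
Solving the system yields a = 1, b = -4, c = 5, d = 3.
So q(s) = s³ - 4s² + 5s + 3.
The coefficient of s is 5.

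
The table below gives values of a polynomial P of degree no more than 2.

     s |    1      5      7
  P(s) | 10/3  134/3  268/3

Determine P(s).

P(s) = 2s^2 - (5/3)s + 3

Write P(s) = as^2 + bs + c. Substituting each data point gives a linear system:
  a + b + c = 10/3
  25a + 5b + c = 134/3
  49a + 7b + c = 268/3
Solving the system yields a = 2, b = -5/3, c = 3.
So P(s) = 2s^2 - (5/3)s + 3.
Check: P(1) = 10/3. ✓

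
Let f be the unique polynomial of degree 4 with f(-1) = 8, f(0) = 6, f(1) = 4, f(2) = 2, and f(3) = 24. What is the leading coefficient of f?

1

Write f(n) = an^4 + bn^3 + cn^2 + dn + e. Substituting each data point gives a linear system:
  a - b + c - d + e = 8
  e = 6
  a + b + c + d + e = 4
  16a + 8b + 4c + 2d + e = 2
  81a + 27b + 9c + 3d + e = 24
Solving the system yields a = 1, b = -2, c = -1, d = 0, e = 6.
So f(n) = n^4 - 2n^3 - n^2 + 6.
The leading coefficient is 1.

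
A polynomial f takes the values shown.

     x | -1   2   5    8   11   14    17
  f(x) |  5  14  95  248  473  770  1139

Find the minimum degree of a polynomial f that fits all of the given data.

2

Forward differences of the values at x = -1, 2, 5, 8, 11, 14, 17:
  f  : 5  14  95  248  473  770  1139
  Δ  : 9  81  153  225  297  369
  Δ^2: 72  72  72  72  72
  Δ^3: 0  0  0  0
  Δ^4: 0  0  0
  Δ^5: 0  0
  Δ^6: 0
The second differences are constant (72) and nonzero, while all higher differences vanish, so the minimal degree is 2.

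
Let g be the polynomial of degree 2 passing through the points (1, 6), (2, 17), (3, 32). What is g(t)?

g(t) = 2t^2 + 5t - 1

Using the Lagrange interpolation formula with nodes 1, 2, 3:
  L_0(t) = (t - 2)(t - 3) / 2
  L_1(t) = (t - 1)(t - 3) / -1
  L_2(t) = (t - 1)(t - 2) / 2
Then g(t) = 6·L_0(t) + 17·L_1(t) + 32·L_2(t).
Expanding and collecting terms gives g(t) = 2t^2 + 5t - 1.
Check: g(2) = 17. ✓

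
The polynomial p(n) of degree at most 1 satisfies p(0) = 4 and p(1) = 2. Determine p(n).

p(n) = -2n + 4

Using the Lagrange interpolation formula with nodes 0, 1:
  L_0(n) = (n - 1) / -1
  L_1(n) = n / 1
Then p(n) = 4·L_0(n) + 2·L_1(n).
Expanding and collecting terms gives p(n) = -2n + 4.
Check: p(0) = 4. ✓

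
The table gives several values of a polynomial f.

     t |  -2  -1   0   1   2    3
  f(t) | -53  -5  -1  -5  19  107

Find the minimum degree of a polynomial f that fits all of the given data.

3

Forward differences of the values at t = -2, -1, 0, 1, 2, 3:
  f  : -53  -5  -1  -5  19  107
  Δ  : 48  4  -4  24  88
  Δ^2: -44  -8  28  64
  Δ^3: 36  36  36
  Δ^4: 0  0
  Δ^5: 0
The third differences are constant (36) and nonzero, while all higher differences vanish, so the minimal degree is 3.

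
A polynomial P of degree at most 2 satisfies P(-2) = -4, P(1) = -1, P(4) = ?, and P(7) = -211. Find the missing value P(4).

The 3 known points determine the degree-2 polynomial uniquely.
Write P(x) = ax^2 + bx + c. Substituting each data point gives a linear system:
  4a - 2b + c = -4
  a + b + c = -1
  49a + 7b + c = -211
Solving the system yields a = -4, b = -3, c = 6.
So P(x) = -4x^2 - 3x + 6.
Then P(4) = -70.

-70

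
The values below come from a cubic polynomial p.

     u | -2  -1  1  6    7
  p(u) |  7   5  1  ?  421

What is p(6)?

271

The 4 known points determine the degree-3 polynomial uniquely.
Write p(u) = au^3 + bu^2 + cu + d. Substituting each data point gives a linear system:
  -8a + 4b - 2c + d = 7
  -a + b - c + d = 5
  a + b + c + d = 1
  343a + 49b + 7c + d = 421
Solving the system yields a = 1, b = 2, c = -3, d = 1.
So p(u) = u^3 + 2u^2 - 3u + 1.
Then p(6) = 271.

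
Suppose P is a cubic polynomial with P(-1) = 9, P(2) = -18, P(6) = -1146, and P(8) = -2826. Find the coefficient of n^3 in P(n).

-6

Write P(n) = an^3 + bn^2 + cn + d. Substituting each data point gives a linear system:
  -a + b - c + d = 9
  8a + 4b + 2c + d = -18
  216a + 36b + 6c + d = -1146
  512a + 64b + 8c + d = -2826
Solving the system yields a = -6, b = 3, c = 6, d = 6.
So P(n) = -6n^3 + 3n^2 + 6n + 6.
The leading coefficient is -6.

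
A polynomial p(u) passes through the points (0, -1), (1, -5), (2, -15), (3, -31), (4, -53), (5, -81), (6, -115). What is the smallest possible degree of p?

2

Forward differences of the values at u = 0, 1, 2, 3, 4, 5, 6:
  p  : -1  -5  -15  -31  -53  -81  -115
  Δ  : -4  -10  -16  -22  -28  -34
  Δ^2: -6  -6  -6  -6  -6
  Δ^3: 0  0  0  0
  Δ^4: 0  0  0
  Δ^5: 0  0
  Δ^6: 0
The second differences are constant (-6) and nonzero, while all higher differences vanish, so the minimal degree is 2.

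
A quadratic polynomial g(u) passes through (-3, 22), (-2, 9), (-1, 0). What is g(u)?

g(u) = 2u^2 - 3u - 5

Write g(u) = au^2 + bu + c. Substituting each data point gives a linear system:
  9a - 3b + c = 22
  4a - 2b + c = 9
  a - b + c = 0
Solving the system yields a = 2, b = -3, c = -5.
So g(u) = 2u^2 - 3u - 5.
Check: g(-3) = 22. ✓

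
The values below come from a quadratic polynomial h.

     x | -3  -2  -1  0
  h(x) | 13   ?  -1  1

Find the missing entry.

The 3 known points determine the degree-2 polynomial uniquely.
Write h(x) = ax^2 + bx + c. Substituting each data point gives a linear system:
  9a - 3b + c = 13
  a - b + c = -1
  c = 1
Solving the system yields a = 3, b = 5, c = 1.
So h(x) = 3x^2 + 5x + 1.
Then h(-2) = 3.

3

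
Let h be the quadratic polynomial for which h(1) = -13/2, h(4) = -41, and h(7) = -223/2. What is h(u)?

h(u) = -2u^2 - (3/2)u - 3

Using the Lagrange interpolation formula with nodes 1, 4, 7:
  L_0(u) = (u - 4)(u - 7) / 18
  L_1(u) = (u - 1)(u - 7) / -9
  L_2(u) = (u - 1)(u - 4) / 18
Then h(u) = -13/2·L_0(u) - 41·L_1(u) - 223/2·L_2(u).
Expanding and collecting terms gives h(u) = -2u² - (3/2)u - 3.
Check: h(7) = -223/2. ✓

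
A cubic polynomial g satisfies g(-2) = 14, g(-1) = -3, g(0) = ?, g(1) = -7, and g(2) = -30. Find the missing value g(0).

-4

The 4 known points determine the degree-3 polynomial uniquely.
Write g(s) = as^3 + bs^2 + cs + d. Substituting each data point gives a linear system:
  -8a + 4b - 2c + d = 14
  -a + b - c + d = -3
  a + b + c + d = -7
  8a + 4b + 2c + d = -30
Solving the system yields a = -3, b = -1, c = 1, d = -4.
So g(s) = -3s³ - s² + s - 4.
Then g(0) = -4.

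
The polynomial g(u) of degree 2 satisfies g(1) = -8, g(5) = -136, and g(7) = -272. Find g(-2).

Using the Lagrange interpolation formula with nodes 1, 5, 7:
  L_0(u) = (u - 5)(u - 7) / 24
  L_1(u) = (u - 1)(u - 7) / -8
  L_2(u) = (u - 1)(u - 5) / 12
Then g(u) = -8·L_0(u) - 136·L_1(u) - 272·L_2(u).
Expanding and collecting terms gives g(u) = -6u^2 + 4u - 6.
Evaluating at u = -2: g(-2) = -38.

-38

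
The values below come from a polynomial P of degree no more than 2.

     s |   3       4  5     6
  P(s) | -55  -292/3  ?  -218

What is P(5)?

On equispaced nodes a degree-2 polynomial has vanishing third forward difference, so
  - P(3) + 3·P(4) - 3·P(5) + P(6) = 0.
Substituting the known values and solving for P(5):
  -3·P(5) = 455
  P(5) = -455/3.

-455/3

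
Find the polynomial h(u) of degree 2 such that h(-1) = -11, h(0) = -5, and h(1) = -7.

h(u) = -4u^2 + 2u - 5

Using the Lagrange interpolation formula with nodes -1, 0, 1:
  L_0(u) = u(u - 1) / 2
  L_1(u) = (u + 1)(u - 1) / -1
  L_2(u) = (u + 1)u / 2
Then h(u) = -11·L_0(u) - 5·L_1(u) - 7·L_2(u).
Expanding and collecting terms gives h(u) = -4u^2 + 2u - 5.
Check: h(-1) = -11. ✓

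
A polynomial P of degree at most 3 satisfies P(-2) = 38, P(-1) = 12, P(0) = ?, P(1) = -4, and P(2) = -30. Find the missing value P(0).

4

On equispaced nodes a degree-3 polynomial has vanishing fourth forward difference, so
  P(-2) - 4·P(-1) + 6·P(0) - 4·P(1) + P(2) = 0.
Substituting the known values and solving for P(0):
  6·P(0) = 24
  P(0) = 4.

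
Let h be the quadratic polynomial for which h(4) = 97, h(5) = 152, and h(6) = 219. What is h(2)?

Using the Lagrange interpolation formula with nodes 4, 5, 6:
  L_0(u) = (u - 5)(u - 6) / 2
  L_1(u) = (u - 4)(u - 6) / -1
  L_2(u) = (u - 4)(u - 5) / 2
Then h(u) = 97·L_0(u) + 152·L_1(u) + 219·L_2(u).
Expanding and collecting terms gives h(u) = 6u² + u - 3.
Evaluating at u = 2: h(2) = 23.

23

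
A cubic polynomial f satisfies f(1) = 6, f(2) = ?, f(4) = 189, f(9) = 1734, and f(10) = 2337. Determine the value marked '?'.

The 4 known points determine the degree-3 polynomial uniquely.
Write f(n) = an^3 + bn^2 + cn + d. Substituting each data point gives a linear system:
  a + b + c + d = 6
  64a + 16b + 4c + d = 189
  729a + 81b + 9c + d = 1734
  1000a + 100b + 10c + d = 2337
Solving the system yields a = 2, b = 3, c = 4, d = -3.
So f(n) = 2n³ + 3n² + 4n - 3.
Then f(2) = 33.

33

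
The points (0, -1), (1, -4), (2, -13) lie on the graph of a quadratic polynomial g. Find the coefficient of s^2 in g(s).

-3

Write g(s) = as^2 + bs + c. Substituting each data point gives a linear system:
  c = -1
  a + b + c = -4
  4a + 2b + c = -13
Solving the system yields a = -3, b = 0, c = -1.
So g(s) = -3s^2 - 1.
The leading coefficient is -3.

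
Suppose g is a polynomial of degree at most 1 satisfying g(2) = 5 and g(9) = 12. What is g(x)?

g(x) = x + 3

Write g(x) = ax + b. Substituting each data point gives a linear system:
  2a + b = 5
  9a + b = 12
Solving the system yields a = 1, b = 3.
So g(x) = x + 3.
Check: g(2) = 5. ✓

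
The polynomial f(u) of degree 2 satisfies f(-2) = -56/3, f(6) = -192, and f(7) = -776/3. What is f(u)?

f(u) = -5u^2 - (5/3)u - 2

Write f(u) = au^2 + bu + c. Substituting each data point gives a linear system:
  4a - 2b + c = -56/3
  36a + 6b + c = -192
  49a + 7b + c = -776/3
Solving the system yields a = -5, b = -5/3, c = -2.
So f(u) = -5u^2 - (5/3)u - 2.
Check: f(6) = -192. ✓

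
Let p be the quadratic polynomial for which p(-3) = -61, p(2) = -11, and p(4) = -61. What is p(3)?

Write p(x) = ax^2 + bx + c. Substituting each data point gives a linear system:
  9a - 3b + c = -61
  4a + 2b + c = -11
  16a + 4b + c = -61
Solving the system yields a = -5, b = 5, c = -1.
So p(x) = -5x^2 + 5x - 1.
Then p(3) = -31.

-31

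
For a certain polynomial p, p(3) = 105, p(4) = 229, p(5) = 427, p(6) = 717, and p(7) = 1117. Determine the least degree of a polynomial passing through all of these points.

3

Forward differences of the values at n = 3, 4, 5, 6, 7:
  p  : 105  229  427  717  1117
  Δ  : 124  198  290  400
  Δ^2: 74  92  110
  Δ^3: 18  18
  Δ^4: 0
The third differences are constant (18) and nonzero, while all higher differences vanish, so the minimal degree is 3.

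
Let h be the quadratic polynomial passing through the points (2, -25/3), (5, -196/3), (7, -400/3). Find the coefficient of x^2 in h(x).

Write h(x) = ax^2 + bx + c. Substituting each data point gives a linear system:
  4a + 2b + c = -25/3
  25a + 5b + c = -196/3
  49a + 7b + c = -400/3
Solving the system yields a = -3, b = 2, c = -1/3.
So h(x) = -3x² + 2x - 1/3.
The leading coefficient is -3.

-3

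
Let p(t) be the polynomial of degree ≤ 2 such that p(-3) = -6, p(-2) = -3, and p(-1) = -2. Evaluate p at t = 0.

Write p(t) = at^2 + bt + c. Substituting each data point gives a linear system:
  9a - 3b + c = -6
  4a - 2b + c = -3
  a - b + c = -2
Solving the system yields a = -1, b = -2, c = -3.
So p(t) = -t^2 - 2t - 3.
Then p(0) = -3.

-3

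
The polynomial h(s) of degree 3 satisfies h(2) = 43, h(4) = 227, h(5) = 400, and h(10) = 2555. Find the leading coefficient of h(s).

2

Write h(s) = as^3 + bs^2 + cs + d. Substituting each data point gives a linear system:
  8a + 4b + 2c + d = 43
  64a + 16b + 4c + d = 227
  125a + 25b + 5c + d = 400
  1000a + 100b + 10c + d = 2555
Solving the system yields a = 2, b = 5, c = 6, d = -5.
So h(s) = 2s³ + 5s² + 6s - 5.
The leading coefficient is 2.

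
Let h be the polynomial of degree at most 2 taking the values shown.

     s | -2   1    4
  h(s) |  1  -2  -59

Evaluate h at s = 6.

-127

Using the Lagrange interpolation formula with nodes -2, 1, 4:
  L_0(s) = (s - 1)(s - 4) / 18
  L_1(s) = (s + 2)(s - 4) / -9
  L_2(s) = (s + 2)(s - 1) / 18
Then h(s) = 1·L_0(s) - 2·L_1(s) - 59·L_2(s).
Expanding and collecting terms gives h(s) = -3s² - 4s + 5.
Evaluating at s = 6: h(6) = -127.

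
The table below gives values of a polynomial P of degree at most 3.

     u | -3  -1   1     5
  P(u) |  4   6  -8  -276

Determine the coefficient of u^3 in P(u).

Write P(u) = au^3 + bu^2 + cu + d. Substituting each data point gives a linear system:
  -27a + 9b - 3c + d = 4
  -a + b - c + d = 6
  a + b + c + d = -8
  125a + 25b + 5c + d = -276
Solving the system yields a = -1, b = -5, c = -6, d = 4.
So P(u) = -u^3 - 5u^2 - 6u + 4.
The leading coefficient is -1.

-1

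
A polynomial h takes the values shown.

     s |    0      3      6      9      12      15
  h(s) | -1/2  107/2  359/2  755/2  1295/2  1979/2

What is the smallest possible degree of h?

2

Forward differences of the values at s = 0, 3, 6, 9, 12, 15:
  h  : -1/2  107/2  359/2  755/2  1295/2  1979/2
  Δ  : 54  126  198  270  342
  Δ^2: 72  72  72  72
  Δ^3: 0  0  0
  Δ^4: 0  0
  Δ^5: 0
The second differences are constant (72) and nonzero, while all higher differences vanish, so the minimal degree is 2.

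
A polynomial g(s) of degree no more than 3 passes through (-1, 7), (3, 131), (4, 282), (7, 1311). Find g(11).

Write g(s) = as^3 + bs^2 + cs + d. Substituting each data point gives a linear system:
  -a + b - c + d = 7
  27a + 9b + 3c + d = 131
  64a + 16b + 4c + d = 282
  343a + 49b + 7c + d = 1311
Solving the system yields a = 3, b = 6, c = -2, d = 2.
So g(s) = 3s³ + 6s² - 2s + 2.
Then g(11) = 4699.

4699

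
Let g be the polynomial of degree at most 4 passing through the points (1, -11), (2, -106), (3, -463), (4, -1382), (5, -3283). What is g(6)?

Write g(t) = at^4 + bt^3 + ct^2 + dt + e. Substituting each data point gives a linear system:
  a + b + c + d + e = -11
  16a + 8b + 4c + 2d + e = -106
  81a + 27b + 9c + 3d + e = -463
  256a + 64b + 16c + 4d + e = -1382
  625a + 125b + 25c + 5d + e = -3283
Solving the system yields a = -5, b = 0, c = -6, d = -2, e = 2.
So g(t) = -5t⁴ - 6t² - 2t + 2.
Then g(6) = -6706.

-6706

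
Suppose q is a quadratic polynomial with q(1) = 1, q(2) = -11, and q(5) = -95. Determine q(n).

q(n) = -4n^2 + 5

Write q(n) = an^2 + bn + c. Substituting each data point gives a linear system:
  a + b + c = 1
  4a + 2b + c = -11
  25a + 5b + c = -95
Solving the system yields a = -4, b = 0, c = 5.
So q(n) = -4n² + 5.
Check: q(2) = -11. ✓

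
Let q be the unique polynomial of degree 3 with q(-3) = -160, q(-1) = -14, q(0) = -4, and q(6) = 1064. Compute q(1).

Using the Lagrange interpolation formula with nodes -3, -1, 0, 6:
  L_0(t) = (t + 1)t(t - 6) / -54
  L_1(t) = (t + 3)t(t - 6) / 14
  L_2(t) = (t + 3)(t + 1)(t - 6) / -18
  L_3(t) = (t + 3)(t + 1)t / 378
Then q(t) = -160·L_0(t) - 14·L_1(t) - 4·L_2(t) + 1064·L_3(t).
Expanding and collecting terms gives q(t) = 5t³ - t² + 4t - 4.
Evaluating at t = 1: q(1) = 4.

4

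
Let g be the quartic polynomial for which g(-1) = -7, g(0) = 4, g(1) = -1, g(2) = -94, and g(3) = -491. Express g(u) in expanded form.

g(u) = -6u^4 - 2u^2 + 3u + 4

Write g(u) = au^4 + bu^3 + cu^2 + du + e. Substituting each data point gives a linear system:
  a - b + c - d + e = -7
  e = 4
  a + b + c + d + e = -1
  16a + 8b + 4c + 2d + e = -94
  81a + 27b + 9c + 3d + e = -491
Solving the system yields a = -6, b = 0, c = -2, d = 3, e = 4.
So g(u) = -6u⁴ - 2u² + 3u + 4.
Check: g(0) = 4. ✓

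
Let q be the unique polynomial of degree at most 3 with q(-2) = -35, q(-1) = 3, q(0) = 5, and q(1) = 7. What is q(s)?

q(s) = 6s^3 - 4s + 5

Using the Lagrange interpolation formula with nodes -2, -1, 0, 1:
  L_0(s) = (s + 1)s(s - 1) / -6
  L_1(s) = (s + 2)s(s - 1) / 2
  L_2(s) = (s + 2)(s + 1)(s - 1) / -2
  L_3(s) = (s + 2)(s + 1)s / 6
Then q(s) = -35·L_0(s) + 3·L_1(s) + 5·L_2(s) + 7·L_3(s).
Expanding and collecting terms gives q(s) = 6s³ - 4s + 5.
Check: q(1) = 7. ✓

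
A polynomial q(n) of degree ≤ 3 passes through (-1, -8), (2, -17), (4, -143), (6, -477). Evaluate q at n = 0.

Write q(n) = an^3 + bn^2 + cn + d. Substituting each data point gives a linear system:
  -a + b - c + d = -8
  8a + 4b + 2c + d = -17
  64a + 16b + 4c + d = -143
  216a + 36b + 6c + d = -477
Solving the system yields a = -2, b = -2, c = 5, d = -3.
So q(n) = -2n³ - 2n² + 5n - 3.
Then q(0) = -3.

-3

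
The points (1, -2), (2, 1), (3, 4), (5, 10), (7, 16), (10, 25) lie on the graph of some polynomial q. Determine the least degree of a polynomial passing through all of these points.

1

Divided differences on the nodes 1, 2, 3, 5, 7, 10:
  order 0: -2  1  4  10  16  25
  order 1: 3  3  3  3  3
  order 2: 0  0  0  0
  order 3: 0  0  0
  order 4: 0  0
  order 5: 0
The order-1 divided differences are all 3 (nonzero) and every higher order vanishes, so the data lies on a polynomial of degree exactly 1.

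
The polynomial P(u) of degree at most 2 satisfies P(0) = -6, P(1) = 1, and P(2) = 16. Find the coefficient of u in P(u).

Write P(u) = au^2 + bu + c. Substituting each data point gives a linear system:
  c = -6
  a + b + c = 1
  4a + 2b + c = 16
Solving the system yields a = 4, b = 3, c = -6.
So P(u) = 4u² + 3u - 6.
The coefficient of u is 3.

3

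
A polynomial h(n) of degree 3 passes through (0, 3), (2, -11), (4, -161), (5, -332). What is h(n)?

Using the Lagrange interpolation formula with nodes 0, 2, 4, 5:
  L_0(n) = (n - 2)(n - 4)(n - 5) / -40
  L_1(n) = n(n - 4)(n - 5) / 12
  L_2(n) = n(n - 2)(n - 5) / -8
  L_3(n) = n(n - 2)(n - 4) / 15
Then h(n) = 3·L_0(n) - 11·L_1(n) - 161·L_2(n) - 332·L_3(n).
Expanding and collecting terms gives h(n) = -3n^3 + n^2 + 3n + 3.
Check: h(4) = -161. ✓

h(n) = -3n^3 + n^2 + 3n + 3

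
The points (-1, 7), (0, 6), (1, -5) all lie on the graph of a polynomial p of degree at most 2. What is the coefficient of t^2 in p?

-5

Write p(t) = at^2 + bt + c. Substituting each data point gives a linear system:
  a - b + c = 7
  c = 6
  a + b + c = -5
Solving the system yields a = -5, b = -6, c = 6.
So p(t) = -5t^2 - 6t + 6.
The leading coefficient is -5.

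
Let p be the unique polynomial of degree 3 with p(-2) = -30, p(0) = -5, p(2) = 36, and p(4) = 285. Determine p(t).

p(t) = 4t^3 + 2t^2 + (1/2)t - 5

Write p(t) = at^3 + bt^2 + ct + d. Substituting each data point gives a linear system:
  -8a + 4b - 2c + d = -30
  d = -5
  8a + 4b + 2c + d = 36
  64a + 16b + 4c + d = 285
Solving the system yields a = 4, b = 2, c = 1/2, d = -5.
So p(t) = 4t^3 + 2t^2 + (1/2)t - 5.
Check: p(2) = 36. ✓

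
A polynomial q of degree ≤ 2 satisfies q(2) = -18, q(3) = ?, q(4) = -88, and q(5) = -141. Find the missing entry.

-47

On equispaced nodes a degree-2 polynomial has vanishing third forward difference, so
  - q(2) + 3·q(3) - 3·q(4) + q(5) = 0.
Substituting the known values and solving for q(3):
  3·q(3) = -141
  q(3) = -47.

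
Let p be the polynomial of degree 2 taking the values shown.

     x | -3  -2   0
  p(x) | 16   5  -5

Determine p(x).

p(x) = 2x^2 - x - 5

Using the Lagrange interpolation formula with nodes -3, -2, 0:
  L_0(x) = (x + 2)x / 3
  L_1(x) = (x + 3)x / -2
  L_2(x) = (x + 3)(x + 2) / 6
Then p(x) = 16·L_0(x) + 5·L_1(x) - 5·L_2(x).
Expanding and collecting terms gives p(x) = 2x^2 - x - 5.
Check: p(-3) = 16. ✓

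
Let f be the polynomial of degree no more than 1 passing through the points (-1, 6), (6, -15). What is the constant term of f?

3

Write f(x) = ax + b. Substituting each data point gives a linear system:
  -a + b = 6
  6a + b = -15
Solving the system yields a = -3, b = 3.
So f(x) = -3x + 3.
The constant term is 3.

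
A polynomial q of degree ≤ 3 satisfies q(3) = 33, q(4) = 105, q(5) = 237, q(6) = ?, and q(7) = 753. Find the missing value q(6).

The 4 known points determine the degree-3 polynomial uniquely.
Write q(n) = an^3 + bn^2 + cn + d. Substituting each data point gives a linear system:
  27a + 9b + 3c + d = 33
  64a + 16b + 4c + d = 105
  125a + 25b + 5c + d = 237
  343a + 49b + 7c + d = 753
Solving the system yields a = 3, b = -6, c = 3, d = -3.
So q(n) = 3n³ - 6n² + 3n - 3.
Then q(6) = 447.

447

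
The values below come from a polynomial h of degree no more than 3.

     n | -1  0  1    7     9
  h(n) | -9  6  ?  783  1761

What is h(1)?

9

The 4 known points determine the degree-3 polynomial uniquely.
Write h(n) = an^3 + bn^2 + cn + d. Substituting each data point gives a linear system:
  -a + b - c + d = -9
  d = 6
  343a + 49b + 7c + d = 783
  729a + 81b + 9c + d = 1761
Solving the system yields a = 3, b = -6, c = 6, d = 6.
So h(n) = 3n^3 - 6n^2 + 6n + 6.
Then h(1) = 9.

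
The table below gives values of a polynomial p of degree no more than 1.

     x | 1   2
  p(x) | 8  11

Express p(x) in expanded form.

Write p(x) = ax + b. Substituting each data point gives a linear system:
  a + b = 8
  2a + b = 11
Solving the system yields a = 3, b = 5.
So p(x) = 3x + 5.
Check: p(1) = 8. ✓

p(x) = 3x + 5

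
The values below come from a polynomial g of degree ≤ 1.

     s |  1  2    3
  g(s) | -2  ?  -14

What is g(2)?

On equispaced nodes a degree-1 polynomial has vanishing second forward difference, so
  g(1) - 2·g(2) + g(3) = 0.
Substituting the known values and solving for g(2):
  -2·g(2) = 16
  g(2) = -8.

-8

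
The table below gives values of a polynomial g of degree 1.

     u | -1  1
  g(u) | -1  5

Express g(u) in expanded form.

g(u) = 3u + 2

Using the Lagrange interpolation formula with nodes -1, 1:
  L_0(u) = (u - 1) / -2
  L_1(u) = (u + 1) / 2
Then g(u) = -1·L_0(u) + 5·L_1(u).
Expanding and collecting terms gives g(u) = 3u + 2.
Check: g(-1) = -1. ✓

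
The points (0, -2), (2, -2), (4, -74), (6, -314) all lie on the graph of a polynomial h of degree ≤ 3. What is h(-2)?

Write h(u) = au^3 + bu^2 + cu + d. Substituting each data point gives a linear system:
  d = -2
  8a + 4b + 2c + d = -2
  64a + 16b + 4c + d = -74
  216a + 36b + 6c + d = -314
Solving the system yields a = -2, b = 3, c = 2, d = -2.
So h(u) = -2u^3 + 3u^2 + 2u - 2.
Then h(-2) = 22.

22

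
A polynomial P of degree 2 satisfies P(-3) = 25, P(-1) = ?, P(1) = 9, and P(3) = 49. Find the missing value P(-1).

1

The 3 known points determine the degree-2 polynomial uniquely.
Write P(t) = at^2 + bt + c. Substituting each data point gives a linear system:
  9a - 3b + c = 25
  a + b + c = 9
  9a + 3b + c = 49
Solving the system yields a = 4, b = 4, c = 1.
So P(t) = 4t² + 4t + 1.
Then P(-1) = 1.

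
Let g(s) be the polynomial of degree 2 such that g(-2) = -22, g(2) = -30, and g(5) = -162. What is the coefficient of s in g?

Write g(s) = as^2 + bs + c. Substituting each data point gives a linear system:
  4a - 2b + c = -22
  4a + 2b + c = -30
  25a + 5b + c = -162
Solving the system yields a = -6, b = -2, c = -2.
So g(s) = -6s^2 - 2s - 2.
The coefficient of s is -2.

-2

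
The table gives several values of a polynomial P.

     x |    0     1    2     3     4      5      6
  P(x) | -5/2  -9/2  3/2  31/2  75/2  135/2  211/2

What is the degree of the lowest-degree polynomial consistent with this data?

2

Forward differences of the values at x = 0, 1, 2, 3, 4, 5, 6:
  P  : -5/2  -9/2  3/2  31/2  75/2  135/2  211/2
  Δ  : -2  6  14  22  30  38
  Δ^2: 8  8  8  8  8
  Δ^3: 0  0  0  0
  Δ^4: 0  0  0
  Δ^5: 0  0
  Δ^6: 0
The second differences are constant (8) and nonzero, while all higher differences vanish, so the minimal degree is 2.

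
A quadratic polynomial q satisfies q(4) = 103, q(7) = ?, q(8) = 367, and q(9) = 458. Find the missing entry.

The 3 known points determine the degree-2 polynomial uniquely.
Write q(t) = at^2 + bt + c. Substituting each data point gives a linear system:
  16a + 4b + c = 103
  64a + 8b + c = 367
  81a + 9b + c = 458
Solving the system yields a = 5, b = 6, c = -1.
So q(t) = 5t^2 + 6t - 1.
Then q(7) = 286.

286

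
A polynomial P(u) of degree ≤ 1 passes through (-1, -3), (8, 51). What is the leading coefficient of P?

6

Write P(u) = au + b. Substituting each data point gives a linear system:
  -a + b = -3
  8a + b = 51
Solving the system yields a = 6, b = 3.
So P(u) = 6u + 3.
The leading coefficient is 6.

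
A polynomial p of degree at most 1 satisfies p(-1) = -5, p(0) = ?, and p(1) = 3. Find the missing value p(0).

The 2 known points determine the degree-1 polynomial uniquely.
Write p(x) = ax + b. Substituting each data point gives a linear system:
  -a + b = -5
  a + b = 3
Solving the system yields a = 4, b = -1.
So p(x) = 4x - 1.
Then p(0) = -1.

-1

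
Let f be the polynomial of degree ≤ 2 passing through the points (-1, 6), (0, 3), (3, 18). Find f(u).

f(u) = 2u^2 - u + 3

Using the Lagrange interpolation formula with nodes -1, 0, 3:
  L_0(u) = u(u - 3) / 4
  L_1(u) = (u + 1)(u - 3) / -3
  L_2(u) = (u + 1)u / 12
Then f(u) = 6·L_0(u) + 3·L_1(u) + 18·L_2(u).
Expanding and collecting terms gives f(u) = 2u^2 - u + 3.
Check: f(-1) = 6. ✓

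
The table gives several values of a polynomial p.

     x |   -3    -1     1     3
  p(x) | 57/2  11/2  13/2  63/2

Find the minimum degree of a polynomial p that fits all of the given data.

Forward differences of the values at x = -3, -1, 1, 3:
  p  : 57/2  11/2  13/2  63/2
  Δ  : -23  1  25
  Δ^2: 24  24
  Δ^3: 0
The second differences are constant (24) and nonzero, while all higher differences vanish, so the minimal degree is 2.

2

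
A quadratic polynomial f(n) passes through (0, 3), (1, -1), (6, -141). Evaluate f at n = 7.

Write f(n) = an^2 + bn + c. Substituting each data point gives a linear system:
  c = 3
  a + b + c = -1
  36a + 6b + c = -141
Solving the system yields a = -4, b = 0, c = 3.
So f(n) = -4n^2 + 3.
Then f(7) = -193.

-193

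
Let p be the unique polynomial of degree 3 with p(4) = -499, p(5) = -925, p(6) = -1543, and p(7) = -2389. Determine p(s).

p(s) = -6s^3 - 6s^2 - 6s + 5

Write p(s) = as^3 + bs^2 + cs + d. Substituting each data point gives a linear system:
  64a + 16b + 4c + d = -499
  125a + 25b + 5c + d = -925
  216a + 36b + 6c + d = -1543
  343a + 49b + 7c + d = -2389
Solving the system yields a = -6, b = -6, c = -6, d = 5.
So p(s) = -6s^3 - 6s^2 - 6s + 5.
Check: p(5) = -925. ✓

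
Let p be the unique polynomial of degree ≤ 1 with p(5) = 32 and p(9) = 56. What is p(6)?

38

Using the Lagrange interpolation formula with nodes 5, 9:
  L_0(s) = (s - 9) / -4
  L_1(s) = (s - 5) / 4
Then p(s) = 32·L_0(s) + 56·L_1(s).
Expanding and collecting terms gives p(s) = 6s + 2.
Evaluating at s = 6: p(6) = 38.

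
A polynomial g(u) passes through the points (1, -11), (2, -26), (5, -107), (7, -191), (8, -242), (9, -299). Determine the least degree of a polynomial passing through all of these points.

Divided differences on the nodes 1, 2, 5, 7, 8, 9:
  order 0: -11  -26  -107  -191  -242  -299
  order 1: -15  -27  -42  -51  -57
  order 2: -3  -3  -3  -3
  order 3: 0  0  0
  order 4: 0  0
  order 5: 0
The order-2 divided differences are all -3 (nonzero) and every higher order vanishes, so the data lies on a polynomial of degree exactly 2.

2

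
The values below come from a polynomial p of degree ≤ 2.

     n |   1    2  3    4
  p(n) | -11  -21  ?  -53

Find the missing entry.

On equispaced nodes a degree-2 polynomial has vanishing third forward difference, so
  - p(1) + 3·p(2) - 3·p(3) + p(4) = 0.
Substituting the known values and solving for p(3):
  -3·p(3) = 105
  p(3) = -35.

-35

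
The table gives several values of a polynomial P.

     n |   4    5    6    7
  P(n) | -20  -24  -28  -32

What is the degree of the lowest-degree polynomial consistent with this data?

1

Forward differences of the values at n = 4, 5, 6, 7:
  P  : -20  -24  -28  -32
  Δ  : -4  -4  -4
  Δ^2: 0  0
  Δ^3: 0
The first differences are constant (-4) and nonzero, while all higher differences vanish, so the minimal degree is 1.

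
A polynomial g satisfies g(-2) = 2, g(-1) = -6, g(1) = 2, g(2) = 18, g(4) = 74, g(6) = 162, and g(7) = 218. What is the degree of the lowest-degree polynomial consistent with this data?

Divided differences on the nodes -2, -1, 1, 2, 4, 6, 7:
  order 0: 2  -6  2  18  74  162  218
  order 1: -8  4  16  28  44  56
  order 2: 4  4  4  4  4
  order 3: 0  0  0  0
  order 4: 0  0  0
  order 5: 0  0
  order 6: 0
The order-2 divided differences are all 4 (nonzero) and every higher order vanishes, so the data lies on a polynomial of degree exactly 2.

2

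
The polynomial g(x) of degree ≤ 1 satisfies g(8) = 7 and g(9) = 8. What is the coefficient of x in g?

1

Write g(x) = ax + b. Substituting each data point gives a linear system:
  8a + b = 7
  9a + b = 8
Solving the system yields a = 1, b = -1.
So g(x) = x - 1.
The leading coefficient is 1.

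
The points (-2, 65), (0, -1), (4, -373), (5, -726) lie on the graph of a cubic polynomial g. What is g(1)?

Write g(t) = at^3 + bt^2 + ct + d. Substituting each data point gives a linear system:
  -8a + 4b - 2c + d = 65
  d = -1
  64a + 16b + 4c + d = -373
  125a + 25b + 5c + d = -726
Solving the system yields a = -6, b = 2, c = -5, d = -1.
So g(t) = -6t³ + 2t² - 5t - 1.
Then g(1) = -10.

-10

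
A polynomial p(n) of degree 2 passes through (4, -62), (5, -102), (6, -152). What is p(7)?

Forward differences of the values at n = 4, 5, 6:
  p  : -62  -102  -152
  Δ  : -40  -50
  Δ^2: -10
The second differences are constant, confirming degree 2.
Interpolating (Newton forward form) and evaluating at n = 7 gives p(7) = -212.

-212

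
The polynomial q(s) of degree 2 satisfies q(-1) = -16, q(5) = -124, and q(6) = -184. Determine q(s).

q(s) = -6s^2 + 6s - 4

Write q(s) = as^2 + bs + c. Substituting each data point gives a linear system:
  a - b + c = -16
  25a + 5b + c = -124
  36a + 6b + c = -184
Solving the system yields a = -6, b = 6, c = -4.
So q(s) = -6s^2 + 6s - 4.
Check: q(-1) = -16. ✓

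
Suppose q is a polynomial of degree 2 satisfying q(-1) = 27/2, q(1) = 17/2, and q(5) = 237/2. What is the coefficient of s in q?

-5/2

Write q(s) = as^2 + bs + c. Substituting each data point gives a linear system:
  a - b + c = 27/2
  a + b + c = 17/2
  25a + 5b + c = 237/2
Solving the system yields a = 5, b = -5/2, c = 6.
So q(s) = 5s^2 - (5/2)s + 6.
The coefficient of s is -5/2.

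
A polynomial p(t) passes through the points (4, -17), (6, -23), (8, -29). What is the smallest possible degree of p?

1

Forward differences of the values at t = 4, 6, 8:
  p  : -17  -23  -29
  Δ  : -6  -6
  Δ^2: 0
The first differences are constant (-6) and nonzero, while all higher differences vanish, so the minimal degree is 1.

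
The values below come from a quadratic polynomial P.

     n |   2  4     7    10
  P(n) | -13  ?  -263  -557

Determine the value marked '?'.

The 3 known points determine the degree-2 polynomial uniquely.
Write P(n) = an^2 + bn + c. Substituting each data point gives a linear system:
  4a + 2b + c = -13
  49a + 7b + c = -263
  100a + 10b + c = -557
Solving the system yields a = -6, b = 4, c = 3.
So P(n) = -6n^2 + 4n + 3.
Then P(4) = -77.

-77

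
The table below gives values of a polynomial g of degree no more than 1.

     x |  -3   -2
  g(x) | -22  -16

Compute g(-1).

Using the Lagrange interpolation formula with nodes -3, -2:
  L_0(x) = (x + 2) / -1
  L_1(x) = (x + 3) / 1
Then g(x) = -22·L_0(x) - 16·L_1(x).
Expanding and collecting terms gives g(x) = 6x - 4.
Evaluating at x = -1: g(-1) = -10.

-10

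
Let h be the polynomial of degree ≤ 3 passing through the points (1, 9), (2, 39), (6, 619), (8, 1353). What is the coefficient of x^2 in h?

5

Write h(x) = ax^3 + bx^2 + cx + d. Substituting each data point gives a linear system:
  a + b + c + d = 9
  8a + 4b + 2c + d = 39
  216a + 36b + 6c + d = 619
  512a + 64b + 8c + d = 1353
Solving the system yields a = 2, b = 5, c = 1, d = 1.
So h(x) = 2x^3 + 5x^2 + x + 1.
The coefficient of x^2 is 5.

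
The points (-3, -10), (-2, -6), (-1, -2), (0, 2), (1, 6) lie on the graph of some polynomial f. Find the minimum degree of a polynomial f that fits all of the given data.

Forward differences of the values at n = -3, -2, -1, 0, 1:
  f  : -10  -6  -2  2  6
  Δ  : 4  4  4  4
  Δ^2: 0  0  0
  Δ^3: 0  0
  Δ^4: 0
The first differences are constant (4) and nonzero, while all higher differences vanish, so the minimal degree is 1.

1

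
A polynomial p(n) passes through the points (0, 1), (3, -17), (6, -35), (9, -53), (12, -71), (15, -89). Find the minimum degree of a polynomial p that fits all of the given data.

Forward differences of the values at n = 0, 3, 6, 9, 12, 15:
  p  : 1  -17  -35  -53  -71  -89
  Δ  : -18  -18  -18  -18  -18
  Δ^2: 0  0  0  0
  Δ^3: 0  0  0
  Δ^4: 0  0
  Δ^5: 0
The first differences are constant (-18) and nonzero, while all higher differences vanish, so the minimal degree is 1.

1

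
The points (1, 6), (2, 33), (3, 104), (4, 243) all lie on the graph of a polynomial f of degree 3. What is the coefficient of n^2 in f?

Write f(n) = an^3 + bn^2 + cn + d. Substituting each data point gives a linear system:
  a + b + c + d = 6
  8a + 4b + 2c + d = 33
  27a + 9b + 3c + d = 104
  64a + 16b + 4c + d = 243
Solving the system yields a = 4, b = -2, c = 5, d = -1.
So f(n) = 4n³ - 2n² + 5n - 1.
The coefficient of n^2 is -2.

-2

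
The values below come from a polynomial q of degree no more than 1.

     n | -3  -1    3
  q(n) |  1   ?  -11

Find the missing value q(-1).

The 2 known points determine the degree-1 polynomial uniquely.
Write q(n) = an + b. Substituting each data point gives a linear system:
  -3a + b = 1
  3a + b = -11
Solving the system yields a = -2, b = -5.
So q(n) = -2n - 5.
Then q(-1) = -3.

-3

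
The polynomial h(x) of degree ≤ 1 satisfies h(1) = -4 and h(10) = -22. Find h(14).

Write h(x) = ax + b. Substituting each data point gives a linear system:
  a + b = -4
  10a + b = -22
Solving the system yields a = -2, b = -2.
So h(x) = -2x - 2.
Then h(14) = -30.

-30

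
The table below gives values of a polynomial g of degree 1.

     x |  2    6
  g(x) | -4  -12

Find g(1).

-2

Using the Lagrange interpolation formula with nodes 2, 6:
  L_0(x) = (x - 6) / -4
  L_1(x) = (x - 2) / 4
Then g(x) = -4·L_0(x) - 12·L_1(x).
Expanding and collecting terms gives g(x) = -2x.
Evaluating at x = 1: g(1) = -2.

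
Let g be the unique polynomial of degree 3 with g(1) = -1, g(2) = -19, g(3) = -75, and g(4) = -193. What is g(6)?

Using the Lagrange interpolation formula with nodes 1, 2, 3, 4:
  L_0(u) = (u - 2)(u - 3)(u - 4) / -6
  L_1(u) = (u - 1)(u - 3)(u - 4) / 2
  L_2(u) = (u - 1)(u - 2)(u - 4) / -2
  L_3(u) = (u - 1)(u - 2)(u - 3) / 6
Then g(u) = -1·L_0(u) - 19·L_1(u) - 75·L_2(u) - 193·L_3(u).
Expanding and collecting terms gives g(u) = -4u^3 + 5u^2 - 5u + 3.
Evaluating at u = 6: g(6) = -711.

-711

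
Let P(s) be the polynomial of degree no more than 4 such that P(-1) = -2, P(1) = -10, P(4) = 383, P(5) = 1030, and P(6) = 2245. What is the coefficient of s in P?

Write P(s) = as^4 + bs^3 + cs^2 + ds + e. Substituting each data point gives a linear system:
  a - b + c - d + e = -2
  a + b + c + d + e = -10
  256a + 64b + 16c + 4d + e = 383
  625a + 125b + 25c + 5d + e = 1030
  1296a + 216b + 36c + 6d + e = 2245
Solving the system yields a = 2, b = -1, c = -3, d = -3, e = -5.
So P(s) = 2s^4 - s^3 - 3s^2 - 3s - 5.
The coefficient of s is -3.

-3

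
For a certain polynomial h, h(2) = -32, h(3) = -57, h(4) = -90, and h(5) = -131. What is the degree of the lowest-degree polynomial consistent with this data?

Forward differences of the values at n = 2, 3, 4, 5:
  h  : -32  -57  -90  -131
  Δ  : -25  -33  -41
  Δ^2: -8  -8
  Δ^3: 0
The second differences are constant (-8) and nonzero, while all higher differences vanish, so the minimal degree is 2.

2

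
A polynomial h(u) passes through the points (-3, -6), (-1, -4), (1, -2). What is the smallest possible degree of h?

Forward differences of the values at u = -3, -1, 1:
  h  : -6  -4  -2
  Δ  : 2  2
  Δ^2: 0
The first differences are constant (2) and nonzero, while all higher differences vanish, so the minimal degree is 1.

1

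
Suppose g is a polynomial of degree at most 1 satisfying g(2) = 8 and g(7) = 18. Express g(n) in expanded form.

Using the Lagrange interpolation formula with nodes 2, 7:
  L_0(n) = (n - 7) / -5
  L_1(n) = (n - 2) / 5
Then g(n) = 8·L_0(n) + 18·L_1(n).
Expanding and collecting terms gives g(n) = 2n + 4.
Check: g(7) = 18. ✓

g(n) = 2n + 4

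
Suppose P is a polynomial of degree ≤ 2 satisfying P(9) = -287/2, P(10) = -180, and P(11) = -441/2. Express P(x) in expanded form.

P(x) = -2x^2 + (3/2)x + 5

Write P(x) = ax^2 + bx + c. Substituting each data point gives a linear system:
  81a + 9b + c = -287/2
  100a + 10b + c = -180
  121a + 11b + c = -441/2
Solving the system yields a = -2, b = 3/2, c = 5.
So P(x) = -2x² + (3/2)x + 5.
Check: P(11) = -441/2. ✓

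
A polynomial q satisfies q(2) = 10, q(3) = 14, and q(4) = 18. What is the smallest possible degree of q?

1

Forward differences of the values at x = 2, 3, 4:
  q  : 10  14  18
  Δ  : 4  4
  Δ^2: 0
The first differences are constant (4) and nonzero, while all higher differences vanish, so the minimal degree is 1.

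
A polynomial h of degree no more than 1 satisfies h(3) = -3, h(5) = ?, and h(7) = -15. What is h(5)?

On equispaced nodes a degree-1 polynomial has vanishing second forward difference, so
  h(3) - 2·h(5) + h(7) = 0.
Substituting the known values and solving for h(5):
  -2·h(5) = 18
  h(5) = -9.

-9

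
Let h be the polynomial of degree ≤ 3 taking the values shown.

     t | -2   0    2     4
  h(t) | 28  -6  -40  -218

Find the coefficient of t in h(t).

Write h(t) = at^3 + bt^2 + ct + d. Substituting each data point gives a linear system:
  -8a + 4b - 2c + d = 28
  d = -6
  8a + 4b + 2c + d = -40
  64a + 16b + 4c + d = -218
Solving the system yields a = -3, b = 0, c = -5, d = -6.
So h(t) = -3t^3 - 5t - 6.
The coefficient of t is -5.

-5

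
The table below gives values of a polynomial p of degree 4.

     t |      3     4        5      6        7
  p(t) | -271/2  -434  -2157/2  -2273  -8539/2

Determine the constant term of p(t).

4

Write p(t) = at^4 + bt^3 + ct^2 + dt + e. Substituting each data point gives a linear system:
  81a + 27b + 9c + 3d + e = -271/2
  256a + 64b + 16c + 4d + e = -434
  625a + 125b + 25c + 5d + e = -2157/2
  1296a + 216b + 36c + 6d + e = -2273
  2401a + 343b + 49c + 7d + e = -8539/2
Solving the system yields a = -2, b = 2, c = -3, d = -3/2, e = 4.
So p(t) = -2t^4 + 2t^3 - 3t^2 - (3/2)t + 4.
The constant term is 4.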